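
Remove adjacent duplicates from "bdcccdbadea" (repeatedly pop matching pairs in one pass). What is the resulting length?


Input: bdcccdbadea
Stack-based adjacent duplicate removal:
  Read 'b': push. Stack: b
  Read 'd': push. Stack: bd
  Read 'c': push. Stack: bdc
  Read 'c': matches stack top 'c' => pop. Stack: bd
  Read 'c': push. Stack: bdc
  Read 'd': push. Stack: bdcd
  Read 'b': push. Stack: bdcdb
  Read 'a': push. Stack: bdcdba
  Read 'd': push. Stack: bdcdbad
  Read 'e': push. Stack: bdcdbade
  Read 'a': push. Stack: bdcdbadea
Final stack: "bdcdbadea" (length 9)

9


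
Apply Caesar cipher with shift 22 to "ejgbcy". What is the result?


Caesar cipher: shift "ejgbcy" by 22
  'e' (pos 4) + 22 = pos 0 = 'a'
  'j' (pos 9) + 22 = pos 5 = 'f'
  'g' (pos 6) + 22 = pos 2 = 'c'
  'b' (pos 1) + 22 = pos 23 = 'x'
  'c' (pos 2) + 22 = pos 24 = 'y'
  'y' (pos 24) + 22 = pos 20 = 'u'
Result: afcxyu

afcxyu


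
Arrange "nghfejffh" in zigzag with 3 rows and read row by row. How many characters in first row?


Zigzag "nghfejffh" into 3 rows:
Placing characters:
  'n' => row 0
  'g' => row 1
  'h' => row 2
  'f' => row 1
  'e' => row 0
  'j' => row 1
  'f' => row 2
  'f' => row 1
  'h' => row 0
Rows:
  Row 0: "neh"
  Row 1: "gfjf"
  Row 2: "hf"
First row length: 3

3


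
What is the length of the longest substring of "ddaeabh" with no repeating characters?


Input: "ddaeabh"
Sliding window (track last position of each char):
  Position 0 ('d'): window [0,0] length 1 -- new best
  Position 1 ('d'): repeat (last at 0), move window start to 1
  Position 1 ('d'): window [1,1] length 1
  Position 2 ('a'): window [1,2] length 2 -- new best
  Position 3 ('e'): window [1,3] length 3 -- new best
  Position 4 ('a'): repeat (last at 2), move window start to 3
  Position 4 ('a'): window [3,4] length 2
  Position 5 ('b'): window [3,5] length 3
  Position 6 ('h'): window [3,6] length 4 -- new best
Longest substring with no repeats: "eabh" with length 4

4


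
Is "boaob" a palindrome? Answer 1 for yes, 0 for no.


Input: boaob
Reversed: boaob
  Compare pos 0 ('b') with pos 4 ('b'): match
  Compare pos 1 ('o') with pos 3 ('o'): match
Result: palindrome

1


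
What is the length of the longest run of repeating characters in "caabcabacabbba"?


Input: "caabcabacabbba"
Scanning for longest run:
  Position 1 ('a'): new char, reset run to 1
  Position 2 ('a'): continues run of 'a', length=2
  Position 3 ('b'): new char, reset run to 1
  Position 4 ('c'): new char, reset run to 1
  Position 5 ('a'): new char, reset run to 1
  Position 6 ('b'): new char, reset run to 1
  Position 7 ('a'): new char, reset run to 1
  Position 8 ('c'): new char, reset run to 1
  Position 9 ('a'): new char, reset run to 1
  Position 10 ('b'): new char, reset run to 1
  Position 11 ('b'): continues run of 'b', length=2
  Position 12 ('b'): continues run of 'b', length=3
  Position 13 ('a'): new char, reset run to 1
Longest run: 'b' with length 3

3


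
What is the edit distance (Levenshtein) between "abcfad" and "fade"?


Computing edit distance: "abcfad" -> "fade"
DP table:
           f    a    d    e
      0    1    2    3    4
  a   1    1    1    2    3
  b   2    2    2    2    3
  c   3    3    3    3    3
  f   4    3    4    4    4
  a   5    4    3    4    5
  d   6    5    4    3    4
Edit distance = dp[6][4] = 4

4


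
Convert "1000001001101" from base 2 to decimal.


Input: "1000001001101" in base 2
Positional expansion:
  Digit '1' (value 1) x 2^12 = 4096
  Digit '0' (value 0) x 2^11 = 0
  Digit '0' (value 0) x 2^10 = 0
  Digit '0' (value 0) x 2^9 = 0
  Digit '0' (value 0) x 2^8 = 0
  Digit '0' (value 0) x 2^7 = 0
  Digit '1' (value 1) x 2^6 = 64
  Digit '0' (value 0) x 2^5 = 0
  Digit '0' (value 0) x 2^4 = 0
  Digit '1' (value 1) x 2^3 = 8
  Digit '1' (value 1) x 2^2 = 4
  Digit '0' (value 0) x 2^1 = 0
  Digit '1' (value 1) x 2^0 = 1
Sum = 4173

4173


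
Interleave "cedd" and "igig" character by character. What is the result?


Interleaving "cedd" and "igig":
  Position 0: 'c' from first, 'i' from second => "ci"
  Position 1: 'e' from first, 'g' from second => "eg"
  Position 2: 'd' from first, 'i' from second => "di"
  Position 3: 'd' from first, 'g' from second => "dg"
Result: ciegdidg

ciegdidg


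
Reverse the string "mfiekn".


Input: mfiekn
Reading characters right to left:
  Position 5: 'n'
  Position 4: 'k'
  Position 3: 'e'
  Position 2: 'i'
  Position 1: 'f'
  Position 0: 'm'
Reversed: nkeifm

nkeifm


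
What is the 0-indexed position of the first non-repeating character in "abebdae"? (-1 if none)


Input: abebdae
Character frequencies:
  'a': 2
  'b': 2
  'd': 1
  'e': 2
Scanning left to right for freq == 1:
  Position 0 ('a'): freq=2, skip
  Position 1 ('b'): freq=2, skip
  Position 2 ('e'): freq=2, skip
  Position 3 ('b'): freq=2, skip
  Position 4 ('d'): unique! => answer = 4

4


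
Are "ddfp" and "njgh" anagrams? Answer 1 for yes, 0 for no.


Strings: "ddfp", "njgh"
Sorted first:  ddfp
Sorted second: ghjn
Differ at position 0: 'd' vs 'g' => not anagrams

0


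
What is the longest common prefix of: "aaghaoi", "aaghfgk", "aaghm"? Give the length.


Words: aaghaoi, aaghfgk, aaghm
  Position 0: all 'a' => match
  Position 1: all 'a' => match
  Position 2: all 'g' => match
  Position 3: all 'h' => match
  Position 4: ('a', 'f', 'm') => mismatch, stop
LCP = "aagh" (length 4)

4


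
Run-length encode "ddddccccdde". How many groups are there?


Input: ddddccccdde
Scanning for consecutive runs:
  Group 1: 'd' x 4 (positions 0-3)
  Group 2: 'c' x 4 (positions 4-7)
  Group 3: 'd' x 2 (positions 8-9)
  Group 4: 'e' x 1 (positions 10-10)
Total groups: 4

4


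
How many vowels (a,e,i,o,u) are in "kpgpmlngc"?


Input: kpgpmlngc
Checking each character:
  'k' at position 0: consonant
  'p' at position 1: consonant
  'g' at position 2: consonant
  'p' at position 3: consonant
  'm' at position 4: consonant
  'l' at position 5: consonant
  'n' at position 6: consonant
  'g' at position 7: consonant
  'c' at position 8: consonant
Total vowels: 0

0


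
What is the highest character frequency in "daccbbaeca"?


Input: daccbbaeca
Character counts:
  'a': 3
  'b': 2
  'c': 3
  'd': 1
  'e': 1
Maximum frequency: 3

3


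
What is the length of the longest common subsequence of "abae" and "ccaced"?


LCS of "abae" and "ccaced"
DP table:
           c    c    a    c    e    d
      0    0    0    0    0    0    0
  a   0    0    0    1    1    1    1
  b   0    0    0    1    1    1    1
  a   0    0    0    1    1    1    1
  e   0    0    0    1    1    2    2
LCS length = dp[4][6] = 2

2


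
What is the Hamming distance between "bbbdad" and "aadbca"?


Comparing "bbbdad" and "aadbca" position by position:
  Position 0: 'b' vs 'a' => differ
  Position 1: 'b' vs 'a' => differ
  Position 2: 'b' vs 'd' => differ
  Position 3: 'd' vs 'b' => differ
  Position 4: 'a' vs 'c' => differ
  Position 5: 'd' vs 'a' => differ
Total differences (Hamming distance): 6

6


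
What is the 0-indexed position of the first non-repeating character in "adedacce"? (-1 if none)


Input: adedacce
Character frequencies:
  'a': 2
  'c': 2
  'd': 2
  'e': 2
Scanning left to right for freq == 1:
  Position 0 ('a'): freq=2, skip
  Position 1 ('d'): freq=2, skip
  Position 2 ('e'): freq=2, skip
  Position 3 ('d'): freq=2, skip
  Position 4 ('a'): freq=2, skip
  Position 5 ('c'): freq=2, skip
  Position 6 ('c'): freq=2, skip
  Position 7 ('e'): freq=2, skip
  No unique character found => answer = -1

-1


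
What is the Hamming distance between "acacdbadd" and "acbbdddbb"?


Comparing "acacdbadd" and "acbbdddbb" position by position:
  Position 0: 'a' vs 'a' => same
  Position 1: 'c' vs 'c' => same
  Position 2: 'a' vs 'b' => differ
  Position 3: 'c' vs 'b' => differ
  Position 4: 'd' vs 'd' => same
  Position 5: 'b' vs 'd' => differ
  Position 6: 'a' vs 'd' => differ
  Position 7: 'd' vs 'b' => differ
  Position 8: 'd' vs 'b' => differ
Total differences (Hamming distance): 6

6


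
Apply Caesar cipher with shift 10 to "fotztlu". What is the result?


Caesar cipher: shift "fotztlu" by 10
  'f' (pos 5) + 10 = pos 15 = 'p'
  'o' (pos 14) + 10 = pos 24 = 'y'
  't' (pos 19) + 10 = pos 3 = 'd'
  'z' (pos 25) + 10 = pos 9 = 'j'
  't' (pos 19) + 10 = pos 3 = 'd'
  'l' (pos 11) + 10 = pos 21 = 'v'
  'u' (pos 20) + 10 = pos 4 = 'e'
Result: pydjdve

pydjdve


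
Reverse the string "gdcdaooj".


Input: gdcdaooj
Reading characters right to left:
  Position 7: 'j'
  Position 6: 'o'
  Position 5: 'o'
  Position 4: 'a'
  Position 3: 'd'
  Position 2: 'c'
  Position 1: 'd'
  Position 0: 'g'
Reversed: jooadcdg

jooadcdg


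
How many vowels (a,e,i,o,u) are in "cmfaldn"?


Input: cmfaldn
Checking each character:
  'c' at position 0: consonant
  'm' at position 1: consonant
  'f' at position 2: consonant
  'a' at position 3: vowel (running total: 1)
  'l' at position 4: consonant
  'd' at position 5: consonant
  'n' at position 6: consonant
Total vowels: 1

1


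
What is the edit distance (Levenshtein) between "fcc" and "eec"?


Computing edit distance: "fcc" -> "eec"
DP table:
           e    e    c
      0    1    2    3
  f   1    1    2    3
  c   2    2    2    2
  c   3    3    3    2
Edit distance = dp[3][3] = 2

2


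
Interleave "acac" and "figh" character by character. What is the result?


Interleaving "acac" and "figh":
  Position 0: 'a' from first, 'f' from second => "af"
  Position 1: 'c' from first, 'i' from second => "ci"
  Position 2: 'a' from first, 'g' from second => "ag"
  Position 3: 'c' from first, 'h' from second => "ch"
Result: afciagch

afciagch


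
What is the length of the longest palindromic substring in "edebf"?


Input: "edebf"
Checking substrings for palindromes:
  [0:3] "ede" (len 3) => palindrome
Longest palindromic substring: "ede" with length 3

3


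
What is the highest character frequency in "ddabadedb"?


Input: ddabadedb
Character counts:
  'a': 2
  'b': 2
  'd': 4
  'e': 1
Maximum frequency: 4

4


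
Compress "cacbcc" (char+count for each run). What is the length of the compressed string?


Input: cacbcc
Runs:
  'c' x 1 => "c1"
  'a' x 1 => "a1"
  'c' x 1 => "c1"
  'b' x 1 => "b1"
  'c' x 2 => "c2"
Compressed: "c1a1c1b1c2"
Compressed length: 10

10


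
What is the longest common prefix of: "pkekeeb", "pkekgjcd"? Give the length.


Words: pkekeeb, pkekgjcd
  Position 0: all 'p' => match
  Position 1: all 'k' => match
  Position 2: all 'e' => match
  Position 3: all 'k' => match
  Position 4: ('e', 'g') => mismatch, stop
LCP = "pkek" (length 4)

4


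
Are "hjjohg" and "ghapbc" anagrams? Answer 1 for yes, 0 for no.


Strings: "hjjohg", "ghapbc"
Sorted first:  ghhjjo
Sorted second: abcghp
Differ at position 0: 'g' vs 'a' => not anagrams

0


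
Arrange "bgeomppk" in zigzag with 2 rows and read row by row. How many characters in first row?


Zigzag "bgeomppk" into 2 rows:
Placing characters:
  'b' => row 0
  'g' => row 1
  'e' => row 0
  'o' => row 1
  'm' => row 0
  'p' => row 1
  'p' => row 0
  'k' => row 1
Rows:
  Row 0: "bemp"
  Row 1: "gopk"
First row length: 4

4


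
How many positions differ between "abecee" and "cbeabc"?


Comparing "abecee" and "cbeabc" position by position:
  Position 0: 'a' vs 'c' => DIFFER
  Position 1: 'b' vs 'b' => same
  Position 2: 'e' vs 'e' => same
  Position 3: 'c' vs 'a' => DIFFER
  Position 4: 'e' vs 'b' => DIFFER
  Position 5: 'e' vs 'c' => DIFFER
Positions that differ: 4

4


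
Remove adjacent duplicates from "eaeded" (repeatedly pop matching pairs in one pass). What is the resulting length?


Input: eaeded
Stack-based adjacent duplicate removal:
  Read 'e': push. Stack: e
  Read 'a': push. Stack: ea
  Read 'e': push. Stack: eae
  Read 'd': push. Stack: eaed
  Read 'e': push. Stack: eaede
  Read 'd': push. Stack: eaeded
Final stack: "eaeded" (length 6)

6


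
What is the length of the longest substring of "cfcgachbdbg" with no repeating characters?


Input: "cfcgachbdbg"
Sliding window (track last position of each char):
  Position 0 ('c'): window [0,0] length 1 -- new best
  Position 1 ('f'): window [0,1] length 2 -- new best
  Position 2 ('c'): repeat (last at 0), move window start to 1
  Position 2 ('c'): window [1,2] length 2
  Position 3 ('g'): window [1,3] length 3 -- new best
  Position 4 ('a'): window [1,4] length 4 -- new best
  Position 5 ('c'): repeat (last at 2), move window start to 3
  Position 5 ('c'): window [3,5] length 3
  Position 6 ('h'): window [3,6] length 4
  Position 7 ('b'): window [3,7] length 5 -- new best
  Position 8 ('d'): window [3,8] length 6 -- new best
  Position 9 ('b'): repeat (last at 7), move window start to 8
  Position 9 ('b'): window [8,9] length 2
  Position 10 ('g'): window [8,10] length 3
Longest substring with no repeats: "gachbd" with length 6

6


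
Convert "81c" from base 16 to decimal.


Input: "81c" in base 16
Positional expansion:
  Digit '8' (value 8) x 16^2 = 2048
  Digit '1' (value 1) x 16^1 = 16
  Digit 'c' (value 12) x 16^0 = 12
Sum = 2076

2076


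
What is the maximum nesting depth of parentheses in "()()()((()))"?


Input: "()()()((()))"
Tracking depth:
  Position 0 '(': depth becomes 1
  Position 1 ')': depth becomes 0
  Position 2 '(': depth becomes 1
  Position 3 ')': depth becomes 0
  Position 4 '(': depth becomes 1
  Position 5 ')': depth becomes 0
  Position 6 '(': depth becomes 1
  Position 7 '(': depth becomes 2
  Position 8 '(': depth becomes 3
  Position 9 ')': depth becomes 2
  Position 10 ')': depth becomes 1
  Position 11 ')': depth becomes 0
Maximum depth reached: 3

3


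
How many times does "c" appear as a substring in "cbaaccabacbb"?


Searching for "c" in "cbaaccabacbb"
Scanning each position:
  Position 0: "c" => MATCH
  Position 1: "b" => no
  Position 2: "a" => no
  Position 3: "a" => no
  Position 4: "c" => MATCH
  Position 5: "c" => MATCH
  Position 6: "a" => no
  Position 7: "b" => no
  Position 8: "a" => no
  Position 9: "c" => MATCH
  Position 10: "b" => no
  Position 11: "b" => no
Total occurrences: 4

4


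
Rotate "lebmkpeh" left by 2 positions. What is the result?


Input: "lebmkpeh", rotate left by 2
First 2 characters: "le"
Remaining characters: "bmkpeh"
Concatenate remaining + first: "bmkpeh" + "le" = "bmkpehle"

bmkpehle


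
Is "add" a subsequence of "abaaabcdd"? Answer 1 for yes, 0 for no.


Check if "add" is a subsequence of "abaaabcdd"
Greedy scan:
  Position 0 ('a'): matches sub[0] = 'a'
  Position 1 ('b'): no match needed
  Position 2 ('a'): no match needed
  Position 3 ('a'): no match needed
  Position 4 ('a'): no match needed
  Position 5 ('b'): no match needed
  Position 6 ('c'): no match needed
  Position 7 ('d'): matches sub[1] = 'd'
  Position 8 ('d'): matches sub[2] = 'd'
All 3 characters matched => is a subsequence

1


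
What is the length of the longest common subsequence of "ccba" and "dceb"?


LCS of "ccba" and "dceb"
DP table:
           d    c    e    b
      0    0    0    0    0
  c   0    0    1    1    1
  c   0    0    1    1    1
  b   0    0    1    1    2
  a   0    0    1    1    2
LCS length = dp[4][4] = 2

2


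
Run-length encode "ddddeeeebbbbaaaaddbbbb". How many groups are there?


Input: ddddeeeebbbbaaaaddbbbb
Scanning for consecutive runs:
  Group 1: 'd' x 4 (positions 0-3)
  Group 2: 'e' x 4 (positions 4-7)
  Group 3: 'b' x 4 (positions 8-11)
  Group 4: 'a' x 4 (positions 12-15)
  Group 5: 'd' x 2 (positions 16-17)
  Group 6: 'b' x 4 (positions 18-21)
Total groups: 6

6


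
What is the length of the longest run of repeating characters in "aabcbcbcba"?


Input: "aabcbcbcba"
Scanning for longest run:
  Position 1 ('a'): continues run of 'a', length=2
  Position 2 ('b'): new char, reset run to 1
  Position 3 ('c'): new char, reset run to 1
  Position 4 ('b'): new char, reset run to 1
  Position 5 ('c'): new char, reset run to 1
  Position 6 ('b'): new char, reset run to 1
  Position 7 ('c'): new char, reset run to 1
  Position 8 ('b'): new char, reset run to 1
  Position 9 ('a'): new char, reset run to 1
Longest run: 'a' with length 2

2


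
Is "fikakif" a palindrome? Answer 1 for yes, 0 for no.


Input: fikakif
Reversed: fikakif
  Compare pos 0 ('f') with pos 6 ('f'): match
  Compare pos 1 ('i') with pos 5 ('i'): match
  Compare pos 2 ('k') with pos 4 ('k'): match
Result: palindrome

1


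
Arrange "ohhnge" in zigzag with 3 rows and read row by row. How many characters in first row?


Zigzag "ohhnge" into 3 rows:
Placing characters:
  'o' => row 0
  'h' => row 1
  'h' => row 2
  'n' => row 1
  'g' => row 0
  'e' => row 1
Rows:
  Row 0: "og"
  Row 1: "hne"
  Row 2: "h"
First row length: 2

2


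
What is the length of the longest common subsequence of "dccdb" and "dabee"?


LCS of "dccdb" and "dabee"
DP table:
           d    a    b    e    e
      0    0    0    0    0    0
  d   0    1    1    1    1    1
  c   0    1    1    1    1    1
  c   0    1    1    1    1    1
  d   0    1    1    1    1    1
  b   0    1    1    2    2    2
LCS length = dp[5][5] = 2

2


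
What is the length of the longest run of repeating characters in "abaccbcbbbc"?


Input: "abaccbcbbbc"
Scanning for longest run:
  Position 1 ('b'): new char, reset run to 1
  Position 2 ('a'): new char, reset run to 1
  Position 3 ('c'): new char, reset run to 1
  Position 4 ('c'): continues run of 'c', length=2
  Position 5 ('b'): new char, reset run to 1
  Position 6 ('c'): new char, reset run to 1
  Position 7 ('b'): new char, reset run to 1
  Position 8 ('b'): continues run of 'b', length=2
  Position 9 ('b'): continues run of 'b', length=3
  Position 10 ('c'): new char, reset run to 1
Longest run: 'b' with length 3

3


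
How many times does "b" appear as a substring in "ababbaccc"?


Searching for "b" in "ababbaccc"
Scanning each position:
  Position 0: "a" => no
  Position 1: "b" => MATCH
  Position 2: "a" => no
  Position 3: "b" => MATCH
  Position 4: "b" => MATCH
  Position 5: "a" => no
  Position 6: "c" => no
  Position 7: "c" => no
  Position 8: "c" => no
Total occurrences: 3

3


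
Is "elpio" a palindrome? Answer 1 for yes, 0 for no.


Input: elpio
Reversed: oiple
  Compare pos 0 ('e') with pos 4 ('o'): MISMATCH
  Compare pos 1 ('l') with pos 3 ('i'): MISMATCH
Result: not a palindrome

0


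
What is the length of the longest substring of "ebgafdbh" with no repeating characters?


Input: "ebgafdbh"
Sliding window (track last position of each char):
  Position 0 ('e'): window [0,0] length 1 -- new best
  Position 1 ('b'): window [0,1] length 2 -- new best
  Position 2 ('g'): window [0,2] length 3 -- new best
  Position 3 ('a'): window [0,3] length 4 -- new best
  Position 4 ('f'): window [0,4] length 5 -- new best
  Position 5 ('d'): window [0,5] length 6 -- new best
  Position 6 ('b'): repeat (last at 1), move window start to 2
  Position 6 ('b'): window [2,6] length 5
  Position 7 ('h'): window [2,7] length 6
Longest substring with no repeats: "ebgafd" with length 6

6


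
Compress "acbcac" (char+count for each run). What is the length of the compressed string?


Input: acbcac
Runs:
  'a' x 1 => "a1"
  'c' x 1 => "c1"
  'b' x 1 => "b1"
  'c' x 1 => "c1"
  'a' x 1 => "a1"
  'c' x 1 => "c1"
Compressed: "a1c1b1c1a1c1"
Compressed length: 12

12


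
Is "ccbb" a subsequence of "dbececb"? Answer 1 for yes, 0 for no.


Check if "ccbb" is a subsequence of "dbececb"
Greedy scan:
  Position 0 ('d'): no match needed
  Position 1 ('b'): no match needed
  Position 2 ('e'): no match needed
  Position 3 ('c'): matches sub[0] = 'c'
  Position 4 ('e'): no match needed
  Position 5 ('c'): matches sub[1] = 'c'
  Position 6 ('b'): matches sub[2] = 'b'
Only matched 3/4 characters => not a subsequence

0


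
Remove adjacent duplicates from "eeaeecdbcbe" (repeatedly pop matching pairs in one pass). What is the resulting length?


Input: eeaeecdbcbe
Stack-based adjacent duplicate removal:
  Read 'e': push. Stack: e
  Read 'e': matches stack top 'e' => pop. Stack: (empty)
  Read 'a': push. Stack: a
  Read 'e': push. Stack: ae
  Read 'e': matches stack top 'e' => pop. Stack: a
  Read 'c': push. Stack: ac
  Read 'd': push. Stack: acd
  Read 'b': push. Stack: acdb
  Read 'c': push. Stack: acdbc
  Read 'b': push. Stack: acdbcb
  Read 'e': push. Stack: acdbcbe
Final stack: "acdbcbe" (length 7)

7


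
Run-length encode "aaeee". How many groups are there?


Input: aaeee
Scanning for consecutive runs:
  Group 1: 'a' x 2 (positions 0-1)
  Group 2: 'e' x 3 (positions 2-4)
Total groups: 2

2


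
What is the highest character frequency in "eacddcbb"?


Input: eacddcbb
Character counts:
  'a': 1
  'b': 2
  'c': 2
  'd': 2
  'e': 1
Maximum frequency: 2

2


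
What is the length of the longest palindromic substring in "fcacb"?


Input: "fcacb"
Checking substrings for palindromes:
  [1:4] "cac" (len 3) => palindrome
Longest palindromic substring: "cac" with length 3

3


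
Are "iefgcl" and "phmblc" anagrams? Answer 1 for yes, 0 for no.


Strings: "iefgcl", "phmblc"
Sorted first:  cefgil
Sorted second: bchlmp
Differ at position 0: 'c' vs 'b' => not anagrams

0


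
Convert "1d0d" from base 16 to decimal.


Input: "1d0d" in base 16
Positional expansion:
  Digit '1' (value 1) x 16^3 = 4096
  Digit 'd' (value 13) x 16^2 = 3328
  Digit '0' (value 0) x 16^1 = 0
  Digit 'd' (value 13) x 16^0 = 13
Sum = 7437

7437


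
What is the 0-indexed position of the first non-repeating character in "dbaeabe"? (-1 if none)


Input: dbaeabe
Character frequencies:
  'a': 2
  'b': 2
  'd': 1
  'e': 2
Scanning left to right for freq == 1:
  Position 0 ('d'): unique! => answer = 0

0


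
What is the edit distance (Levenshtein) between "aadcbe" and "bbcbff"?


Computing edit distance: "aadcbe" -> "bbcbff"
DP table:
           b    b    c    b    f    f
      0    1    2    3    4    5    6
  a   1    1    2    3    4    5    6
  a   2    2    2    3    4    5    6
  d   3    3    3    3    4    5    6
  c   4    4    4    3    4    5    6
  b   5    4    4    4    3    4    5
  e   6    5    5    5    4    4    5
Edit distance = dp[6][6] = 5

5


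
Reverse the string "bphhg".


Input: bphhg
Reading characters right to left:
  Position 4: 'g'
  Position 3: 'h'
  Position 2: 'h'
  Position 1: 'p'
  Position 0: 'b'
Reversed: ghhpb

ghhpb


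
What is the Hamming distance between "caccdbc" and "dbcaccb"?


Comparing "caccdbc" and "dbcaccb" position by position:
  Position 0: 'c' vs 'd' => differ
  Position 1: 'a' vs 'b' => differ
  Position 2: 'c' vs 'c' => same
  Position 3: 'c' vs 'a' => differ
  Position 4: 'd' vs 'c' => differ
  Position 5: 'b' vs 'c' => differ
  Position 6: 'c' vs 'b' => differ
Total differences (Hamming distance): 6

6


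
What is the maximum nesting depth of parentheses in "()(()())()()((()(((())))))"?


Input: "()(()())()()((()(((())))))"
Tracking depth:
  Position 0 '(': depth becomes 1
  Position 1 ')': depth becomes 0
  Position 2 '(': depth becomes 1
  Position 3 '(': depth becomes 2
  Position 4 ')': depth becomes 1
  Position 5 '(': depth becomes 2
  Position 6 ')': depth becomes 1
  Position 7 ')': depth becomes 0
  Position 8 '(': depth becomes 1
  Position 9 ')': depth becomes 0
  Position 10 '(': depth becomes 1
  Position 11 ')': depth becomes 0
  Position 12 '(': depth becomes 1
  Position 13 '(': depth becomes 2
  Position 14 '(': depth becomes 3
  Position 15 ')': depth becomes 2
  Position 16 '(': depth becomes 3
  Position 17 '(': depth becomes 4
  Position 18 '(': depth becomes 5
  Position 19 '(': depth becomes 6
  Position 20 ')': depth becomes 5
  Position 21 ')': depth becomes 4
  Position 22 ')': depth becomes 3
  Position 23 ')': depth becomes 2
  Position 24 ')': depth becomes 1
  Position 25 ')': depth becomes 0
Maximum depth reached: 6

6


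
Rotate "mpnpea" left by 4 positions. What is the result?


Input: "mpnpea", rotate left by 4
First 4 characters: "mpnp"
Remaining characters: "ea"
Concatenate remaining + first: "ea" + "mpnp" = "eampnp"

eampnp


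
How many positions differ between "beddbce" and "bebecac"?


Comparing "beddbce" and "bebecac" position by position:
  Position 0: 'b' vs 'b' => same
  Position 1: 'e' vs 'e' => same
  Position 2: 'd' vs 'b' => DIFFER
  Position 3: 'd' vs 'e' => DIFFER
  Position 4: 'b' vs 'c' => DIFFER
  Position 5: 'c' vs 'a' => DIFFER
  Position 6: 'e' vs 'c' => DIFFER
Positions that differ: 5

5


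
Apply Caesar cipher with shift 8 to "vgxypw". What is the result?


Caesar cipher: shift "vgxypw" by 8
  'v' (pos 21) + 8 = pos 3 = 'd'
  'g' (pos 6) + 8 = pos 14 = 'o'
  'x' (pos 23) + 8 = pos 5 = 'f'
  'y' (pos 24) + 8 = pos 6 = 'g'
  'p' (pos 15) + 8 = pos 23 = 'x'
  'w' (pos 22) + 8 = pos 4 = 'e'
Result: dofgxe

dofgxe


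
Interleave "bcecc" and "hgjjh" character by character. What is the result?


Interleaving "bcecc" and "hgjjh":
  Position 0: 'b' from first, 'h' from second => "bh"
  Position 1: 'c' from first, 'g' from second => "cg"
  Position 2: 'e' from first, 'j' from second => "ej"
  Position 3: 'c' from first, 'j' from second => "cj"
  Position 4: 'c' from first, 'h' from second => "ch"
Result: bhcgejcjch

bhcgejcjch


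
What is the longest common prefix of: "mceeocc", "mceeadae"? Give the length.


Words: mceeocc, mceeadae
  Position 0: all 'm' => match
  Position 1: all 'c' => match
  Position 2: all 'e' => match
  Position 3: all 'e' => match
  Position 4: ('o', 'a') => mismatch, stop
LCP = "mcee" (length 4)

4


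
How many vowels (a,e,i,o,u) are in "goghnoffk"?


Input: goghnoffk
Checking each character:
  'g' at position 0: consonant
  'o' at position 1: vowel (running total: 1)
  'g' at position 2: consonant
  'h' at position 3: consonant
  'n' at position 4: consonant
  'o' at position 5: vowel (running total: 2)
  'f' at position 6: consonant
  'f' at position 7: consonant
  'k' at position 8: consonant
Total vowels: 2

2


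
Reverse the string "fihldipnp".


Input: fihldipnp
Reading characters right to left:
  Position 8: 'p'
  Position 7: 'n'
  Position 6: 'p'
  Position 5: 'i'
  Position 4: 'd'
  Position 3: 'l'
  Position 2: 'h'
  Position 1: 'i'
  Position 0: 'f'
Reversed: pnpidlhif

pnpidlhif


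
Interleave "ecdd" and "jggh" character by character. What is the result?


Interleaving "ecdd" and "jggh":
  Position 0: 'e' from first, 'j' from second => "ej"
  Position 1: 'c' from first, 'g' from second => "cg"
  Position 2: 'd' from first, 'g' from second => "dg"
  Position 3: 'd' from first, 'h' from second => "dh"
Result: ejcgdgdh

ejcgdgdh


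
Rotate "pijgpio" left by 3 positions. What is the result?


Input: "pijgpio", rotate left by 3
First 3 characters: "pij"
Remaining characters: "gpio"
Concatenate remaining + first: "gpio" + "pij" = "gpiopij"

gpiopij


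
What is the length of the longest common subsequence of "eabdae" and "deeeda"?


LCS of "eabdae" and "deeeda"
DP table:
           d    e    e    e    d    a
      0    0    0    0    0    0    0
  e   0    0    1    1    1    1    1
  a   0    0    1    1    1    1    2
  b   0    0    1    1    1    1    2
  d   0    1    1    1    1    2    2
  a   0    1    1    1    1    2    3
  e   0    1    2    2    2    2    3
LCS length = dp[6][6] = 3

3


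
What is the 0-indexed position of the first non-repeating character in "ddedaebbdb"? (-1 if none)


Input: ddedaebbdb
Character frequencies:
  'a': 1
  'b': 3
  'd': 4
  'e': 2
Scanning left to right for freq == 1:
  Position 0 ('d'): freq=4, skip
  Position 1 ('d'): freq=4, skip
  Position 2 ('e'): freq=2, skip
  Position 3 ('d'): freq=4, skip
  Position 4 ('a'): unique! => answer = 4

4


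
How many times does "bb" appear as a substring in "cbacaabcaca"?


Searching for "bb" in "cbacaabcaca"
Scanning each position:
  Position 0: "cb" => no
  Position 1: "ba" => no
  Position 2: "ac" => no
  Position 3: "ca" => no
  Position 4: "aa" => no
  Position 5: "ab" => no
  Position 6: "bc" => no
  Position 7: "ca" => no
  Position 8: "ac" => no
  Position 9: "ca" => no
Total occurrences: 0

0


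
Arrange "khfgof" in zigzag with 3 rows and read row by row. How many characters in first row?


Zigzag "khfgof" into 3 rows:
Placing characters:
  'k' => row 0
  'h' => row 1
  'f' => row 2
  'g' => row 1
  'o' => row 0
  'f' => row 1
Rows:
  Row 0: "ko"
  Row 1: "hgf"
  Row 2: "f"
First row length: 2

2


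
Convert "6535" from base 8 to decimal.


Input: "6535" in base 8
Positional expansion:
  Digit '6' (value 6) x 8^3 = 3072
  Digit '5' (value 5) x 8^2 = 320
  Digit '3' (value 3) x 8^1 = 24
  Digit '5' (value 5) x 8^0 = 5
Sum = 3421

3421


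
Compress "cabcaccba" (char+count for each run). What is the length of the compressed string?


Input: cabcaccba
Runs:
  'c' x 1 => "c1"
  'a' x 1 => "a1"
  'b' x 1 => "b1"
  'c' x 1 => "c1"
  'a' x 1 => "a1"
  'c' x 2 => "c2"
  'b' x 1 => "b1"
  'a' x 1 => "a1"
Compressed: "c1a1b1c1a1c2b1a1"
Compressed length: 16

16


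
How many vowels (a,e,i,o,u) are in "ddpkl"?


Input: ddpkl
Checking each character:
  'd' at position 0: consonant
  'd' at position 1: consonant
  'p' at position 2: consonant
  'k' at position 3: consonant
  'l' at position 4: consonant
Total vowels: 0

0


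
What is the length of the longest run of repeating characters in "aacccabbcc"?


Input: "aacccabbcc"
Scanning for longest run:
  Position 1 ('a'): continues run of 'a', length=2
  Position 2 ('c'): new char, reset run to 1
  Position 3 ('c'): continues run of 'c', length=2
  Position 4 ('c'): continues run of 'c', length=3
  Position 5 ('a'): new char, reset run to 1
  Position 6 ('b'): new char, reset run to 1
  Position 7 ('b'): continues run of 'b', length=2
  Position 8 ('c'): new char, reset run to 1
  Position 9 ('c'): continues run of 'c', length=2
Longest run: 'c' with length 3

3


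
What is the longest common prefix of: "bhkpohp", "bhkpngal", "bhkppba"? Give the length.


Words: bhkpohp, bhkpngal, bhkppba
  Position 0: all 'b' => match
  Position 1: all 'h' => match
  Position 2: all 'k' => match
  Position 3: all 'p' => match
  Position 4: ('o', 'n', 'p') => mismatch, stop
LCP = "bhkp" (length 4)

4


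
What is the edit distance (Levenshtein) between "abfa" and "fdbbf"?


Computing edit distance: "abfa" -> "fdbbf"
DP table:
           f    d    b    b    f
      0    1    2    3    4    5
  a   1    1    2    3    4    5
  b   2    2    2    2    3    4
  f   3    2    3    3    3    3
  a   4    3    3    4    4    4
Edit distance = dp[4][5] = 4

4


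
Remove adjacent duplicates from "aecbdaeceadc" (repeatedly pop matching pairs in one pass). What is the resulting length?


Input: aecbdaeceadc
Stack-based adjacent duplicate removal:
  Read 'a': push. Stack: a
  Read 'e': push. Stack: ae
  Read 'c': push. Stack: aec
  Read 'b': push. Stack: aecb
  Read 'd': push. Stack: aecbd
  Read 'a': push. Stack: aecbda
  Read 'e': push. Stack: aecbdae
  Read 'c': push. Stack: aecbdaec
  Read 'e': push. Stack: aecbdaece
  Read 'a': push. Stack: aecbdaecea
  Read 'd': push. Stack: aecbdaecead
  Read 'c': push. Stack: aecbdaeceadc
Final stack: "aecbdaeceadc" (length 12)

12


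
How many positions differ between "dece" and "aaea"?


Comparing "dece" and "aaea" position by position:
  Position 0: 'd' vs 'a' => DIFFER
  Position 1: 'e' vs 'a' => DIFFER
  Position 2: 'c' vs 'e' => DIFFER
  Position 3: 'e' vs 'a' => DIFFER
Positions that differ: 4

4


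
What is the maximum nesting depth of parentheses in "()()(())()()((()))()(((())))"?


Input: "()()(())()()((()))()(((())))"
Tracking depth:
  Position 0 '(': depth becomes 1
  Position 1 ')': depth becomes 0
  Position 2 '(': depth becomes 1
  Position 3 ')': depth becomes 0
  Position 4 '(': depth becomes 1
  Position 5 '(': depth becomes 2
  Position 6 ')': depth becomes 1
  Position 7 ')': depth becomes 0
  Position 8 '(': depth becomes 1
  Position 9 ')': depth becomes 0
  Position 10 '(': depth becomes 1
  Position 11 ')': depth becomes 0
  Position 12 '(': depth becomes 1
  Position 13 '(': depth becomes 2
  Position 14 '(': depth becomes 3
  Position 15 ')': depth becomes 2
  Position 16 ')': depth becomes 1
  Position 17 ')': depth becomes 0
  Position 18 '(': depth becomes 1
  Position 19 ')': depth becomes 0
  Position 20 '(': depth becomes 1
  Position 21 '(': depth becomes 2
  Position 22 '(': depth becomes 3
  Position 23 '(': depth becomes 4
  Position 24 ')': depth becomes 3
  Position 25 ')': depth becomes 2
  Position 26 ')': depth becomes 1
  Position 27 ')': depth becomes 0
Maximum depth reached: 4

4


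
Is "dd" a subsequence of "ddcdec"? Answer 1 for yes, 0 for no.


Check if "dd" is a subsequence of "ddcdec"
Greedy scan:
  Position 0 ('d'): matches sub[0] = 'd'
  Position 1 ('d'): matches sub[1] = 'd'
  Position 2 ('c'): no match needed
  Position 3 ('d'): no match needed
  Position 4 ('e'): no match needed
  Position 5 ('c'): no match needed
All 2 characters matched => is a subsequence

1


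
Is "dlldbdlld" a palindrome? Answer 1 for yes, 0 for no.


Input: dlldbdlld
Reversed: dlldbdlld
  Compare pos 0 ('d') with pos 8 ('d'): match
  Compare pos 1 ('l') with pos 7 ('l'): match
  Compare pos 2 ('l') with pos 6 ('l'): match
  Compare pos 3 ('d') with pos 5 ('d'): match
Result: palindrome

1


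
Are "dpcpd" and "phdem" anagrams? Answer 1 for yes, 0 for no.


Strings: "dpcpd", "phdem"
Sorted first:  cddpp
Sorted second: dehmp
Differ at position 0: 'c' vs 'd' => not anagrams

0


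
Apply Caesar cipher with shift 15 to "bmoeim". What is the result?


Caesar cipher: shift "bmoeim" by 15
  'b' (pos 1) + 15 = pos 16 = 'q'
  'm' (pos 12) + 15 = pos 1 = 'b'
  'o' (pos 14) + 15 = pos 3 = 'd'
  'e' (pos 4) + 15 = pos 19 = 't'
  'i' (pos 8) + 15 = pos 23 = 'x'
  'm' (pos 12) + 15 = pos 1 = 'b'
Result: qbdtxb

qbdtxb


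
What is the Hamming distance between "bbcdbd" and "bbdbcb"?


Comparing "bbcdbd" and "bbdbcb" position by position:
  Position 0: 'b' vs 'b' => same
  Position 1: 'b' vs 'b' => same
  Position 2: 'c' vs 'd' => differ
  Position 3: 'd' vs 'b' => differ
  Position 4: 'b' vs 'c' => differ
  Position 5: 'd' vs 'b' => differ
Total differences (Hamming distance): 4

4


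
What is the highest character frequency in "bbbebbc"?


Input: bbbebbc
Character counts:
  'b': 5
  'c': 1
  'e': 1
Maximum frequency: 5

5


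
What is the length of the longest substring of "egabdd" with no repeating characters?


Input: "egabdd"
Sliding window (track last position of each char):
  Position 0 ('e'): window [0,0] length 1 -- new best
  Position 1 ('g'): window [0,1] length 2 -- new best
  Position 2 ('a'): window [0,2] length 3 -- new best
  Position 3 ('b'): window [0,3] length 4 -- new best
  Position 4 ('d'): window [0,4] length 5 -- new best
  Position 5 ('d'): repeat (last at 4), move window start to 5
  Position 5 ('d'): window [5,5] length 1
Longest substring with no repeats: "egabd" with length 5

5


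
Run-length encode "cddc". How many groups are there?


Input: cddc
Scanning for consecutive runs:
  Group 1: 'c' x 1 (positions 0-0)
  Group 2: 'd' x 2 (positions 1-2)
  Group 3: 'c' x 1 (positions 3-3)
Total groups: 3

3


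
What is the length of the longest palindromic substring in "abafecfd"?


Input: "abafecfd"
Checking substrings for palindromes:
  [0:3] "aba" (len 3) => palindrome
Longest palindromic substring: "aba" with length 3

3


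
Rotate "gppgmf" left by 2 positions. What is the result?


Input: "gppgmf", rotate left by 2
First 2 characters: "gp"
Remaining characters: "pgmf"
Concatenate remaining + first: "pgmf" + "gp" = "pgmfgp"

pgmfgp


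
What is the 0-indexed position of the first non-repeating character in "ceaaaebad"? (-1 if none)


Input: ceaaaebad
Character frequencies:
  'a': 4
  'b': 1
  'c': 1
  'd': 1
  'e': 2
Scanning left to right for freq == 1:
  Position 0 ('c'): unique! => answer = 0

0


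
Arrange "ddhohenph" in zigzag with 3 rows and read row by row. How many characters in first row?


Zigzag "ddhohenph" into 3 rows:
Placing characters:
  'd' => row 0
  'd' => row 1
  'h' => row 2
  'o' => row 1
  'h' => row 0
  'e' => row 1
  'n' => row 2
  'p' => row 1
  'h' => row 0
Rows:
  Row 0: "dhh"
  Row 1: "doep"
  Row 2: "hn"
First row length: 3

3


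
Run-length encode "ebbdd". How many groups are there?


Input: ebbdd
Scanning for consecutive runs:
  Group 1: 'e' x 1 (positions 0-0)
  Group 2: 'b' x 2 (positions 1-2)
  Group 3: 'd' x 2 (positions 3-4)
Total groups: 3

3


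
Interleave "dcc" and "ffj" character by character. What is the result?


Interleaving "dcc" and "ffj":
  Position 0: 'd' from first, 'f' from second => "df"
  Position 1: 'c' from first, 'f' from second => "cf"
  Position 2: 'c' from first, 'j' from second => "cj"
Result: dfcfcj

dfcfcj


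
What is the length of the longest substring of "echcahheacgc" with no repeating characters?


Input: "echcahheacgc"
Sliding window (track last position of each char):
  Position 0 ('e'): window [0,0] length 1 -- new best
  Position 1 ('c'): window [0,1] length 2 -- new best
  Position 2 ('h'): window [0,2] length 3 -- new best
  Position 3 ('c'): repeat (last at 1), move window start to 2
  Position 3 ('c'): window [2,3] length 2
  Position 4 ('a'): window [2,4] length 3
  Position 5 ('h'): repeat (last at 2), move window start to 3
  Position 5 ('h'): window [3,5] length 3
  Position 6 ('h'): repeat (last at 5), move window start to 6
  Position 6 ('h'): window [6,6] length 1
  Position 7 ('e'): window [6,7] length 2
  Position 8 ('a'): window [6,8] length 3
  Position 9 ('c'): window [6,9] length 4 -- new best
  Position 10 ('g'): window [6,10] length 5 -- new best
  Position 11 ('c'): repeat (last at 9), move window start to 10
  Position 11 ('c'): window [10,11] length 2
Longest substring with no repeats: "heacg" with length 5

5


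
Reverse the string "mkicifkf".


Input: mkicifkf
Reading characters right to left:
  Position 7: 'f'
  Position 6: 'k'
  Position 5: 'f'
  Position 4: 'i'
  Position 3: 'c'
  Position 2: 'i'
  Position 1: 'k'
  Position 0: 'm'
Reversed: fkficikm

fkficikm


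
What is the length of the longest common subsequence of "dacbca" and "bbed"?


LCS of "dacbca" and "bbed"
DP table:
           b    b    e    d
      0    0    0    0    0
  d   0    0    0    0    1
  a   0    0    0    0    1
  c   0    0    0    0    1
  b   0    1    1    1    1
  c   0    1    1    1    1
  a   0    1    1    1    1
LCS length = dp[6][4] = 1

1


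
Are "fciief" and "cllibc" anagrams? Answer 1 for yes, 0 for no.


Strings: "fciief", "cllibc"
Sorted first:  ceffii
Sorted second: bccill
Differ at position 0: 'c' vs 'b' => not anagrams

0


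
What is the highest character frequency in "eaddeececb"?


Input: eaddeececb
Character counts:
  'a': 1
  'b': 1
  'c': 2
  'd': 2
  'e': 4
Maximum frequency: 4

4


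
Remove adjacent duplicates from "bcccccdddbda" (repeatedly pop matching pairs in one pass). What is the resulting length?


Input: bcccccdddbda
Stack-based adjacent duplicate removal:
  Read 'b': push. Stack: b
  Read 'c': push. Stack: bc
  Read 'c': matches stack top 'c' => pop. Stack: b
  Read 'c': push. Stack: bc
  Read 'c': matches stack top 'c' => pop. Stack: b
  Read 'c': push. Stack: bc
  Read 'd': push. Stack: bcd
  Read 'd': matches stack top 'd' => pop. Stack: bc
  Read 'd': push. Stack: bcd
  Read 'b': push. Stack: bcdb
  Read 'd': push. Stack: bcdbd
  Read 'a': push. Stack: bcdbda
Final stack: "bcdbda" (length 6)

6


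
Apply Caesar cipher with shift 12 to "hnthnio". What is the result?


Caesar cipher: shift "hnthnio" by 12
  'h' (pos 7) + 12 = pos 19 = 't'
  'n' (pos 13) + 12 = pos 25 = 'z'
  't' (pos 19) + 12 = pos 5 = 'f'
  'h' (pos 7) + 12 = pos 19 = 't'
  'n' (pos 13) + 12 = pos 25 = 'z'
  'i' (pos 8) + 12 = pos 20 = 'u'
  'o' (pos 14) + 12 = pos 0 = 'a'
Result: tzftzua

tzftzua


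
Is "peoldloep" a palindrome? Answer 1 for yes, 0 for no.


Input: peoldloep
Reversed: peoldloep
  Compare pos 0 ('p') with pos 8 ('p'): match
  Compare pos 1 ('e') with pos 7 ('e'): match
  Compare pos 2 ('o') with pos 6 ('o'): match
  Compare pos 3 ('l') with pos 5 ('l'): match
Result: palindrome

1
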